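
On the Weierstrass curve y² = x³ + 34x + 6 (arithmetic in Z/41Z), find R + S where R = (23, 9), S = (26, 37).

(29, 17)

(23, 9) + (26, 37). λ = (37 - 9)/(26 - 23) ≡ 28/3 mod 41. 3⁻¹ ≡ 14 (mod 41), so λ ≡ 23.
  x = λ² - 23 - 26 = 529 - 49 ≡ 29; y = λ·(23 - 29) - 9 ≡ 17. → (29, 17)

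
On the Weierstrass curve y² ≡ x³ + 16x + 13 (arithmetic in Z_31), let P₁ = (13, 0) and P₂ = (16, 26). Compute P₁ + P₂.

(22, 15)

(13, 0) + (16, 26). λ = (26 - 0)/(16 - 13) ≡ 26/3 mod 31. 3⁻¹ ≡ 21 (mod 31) since 3·21 = 63 ≡ 1, so λ ≡ 19.
  x = λ² - 13 - 16 = 361 - 29 ≡ 22; y = λ·(13 - 22) - 0 ≡ 15. → (22, 15)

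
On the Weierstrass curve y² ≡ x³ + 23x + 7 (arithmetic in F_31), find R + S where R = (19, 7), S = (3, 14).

(19, 7) + (3, 14). λ = (14 - 7)/(3 - 19) ≡ 7/15 mod 31. 15⁻¹ ≡ 29 (mod 31), so λ ≡ 17.
  x = λ² - 19 - 3 = 289 - 22 ≡ 19; y = λ·(19 - 19) - 7 ≡ 24. → (19, 24)

(19, 24)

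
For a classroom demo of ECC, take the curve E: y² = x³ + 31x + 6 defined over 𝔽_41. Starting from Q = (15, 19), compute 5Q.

Repeated addition: build up to 5Q.
2Q: tangent at (15, 19): λ = (3·15² + 31)/(2·19) ≡ 9/38. 38⁻¹ ≡ 27 (mod 41) since 38·27 = 1026 ≡ 1, so λ ≡ 9·27 ≡ 38.
  x = λ² - 15 - 15 = 1444 - 30 ≡ 20; y = λ·(15 - 20) - 19 ≡ 37. → (20, 37)
3Q: (20, 37) + (15, 19). λ = (19 - 37)/(15 - 20) ≡ 23/36 mod 41. 36⁻¹ ≡ 8 (mod 41), so λ ≡ 20.
  x = λ² - 20 - 15 = 400 - 35 ≡ 37; y = λ·(20 - 37) - 37 ≡ 33. → (37, 33)
4Q: (37, 33) + (15, 19). λ = (19 - 33)/(15 - 37) ≡ 27/19 mod 41. 19⁻¹ ≡ 13 (mod 41) since 19·13 = 247 ≡ 1, so λ ≡ 23.
  x = λ² - 37 - 15 = 529 - 52 ≡ 26; y = λ·(37 - 26) - 33 ≡ 15. → (26, 15)
5Q: (26, 15) + (15, 19). λ = (19 - 15)/(15 - 26) ≡ 4/30 mod 41. 30⁻¹ ≡ 26 (mod 41), so λ ≡ 22.
  x = λ² - 26 - 15 = 484 - 41 ≡ 33; y = λ·(26 - 33) - 15 ≡ 36. → (33, 36)

(33, 36)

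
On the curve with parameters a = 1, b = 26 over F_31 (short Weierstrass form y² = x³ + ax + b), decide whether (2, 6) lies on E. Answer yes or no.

y² = 6² ≡ 5; x³ + 1x + 26 = 36 ≡ 5 (mod 31). 5 = 5.

yes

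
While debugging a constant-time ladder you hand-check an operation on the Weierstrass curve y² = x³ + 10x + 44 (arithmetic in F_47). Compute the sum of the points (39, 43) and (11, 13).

(31, 26)

(39, 43) + (11, 13). λ = (13 - 43)/(11 - 39) ≡ 17/19 mod 47. 19⁻¹ ≡ 5 (mod 47), so λ ≡ 38.
  x = λ² - 39 - 11 = 1444 - 50 ≡ 31; y = λ·(39 - 31) - 43 ≡ 26. → (31, 26)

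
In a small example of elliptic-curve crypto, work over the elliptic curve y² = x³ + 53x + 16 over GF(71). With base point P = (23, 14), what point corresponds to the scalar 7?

Double-and-add on 7 = (111)₂. Start with P = (23, 14) for the leading 1-bit.
double: tangent at (23, 14): λ = (3·23² + 53)/(2·14) ≡ 7/28. 28⁻¹ ≡ 33 (mod 71), so λ ≡ 7·33 ≡ 18.
  x = λ² - 23 - 23 = 324 - 46 ≡ 65; y = λ·(23 - 65) - 14 ≡ 11. → (65, 11)
add P: (65, 11) + (23, 14). λ = (14 - 11)/(23 - 65) ≡ 3/29 mod 71. 29⁻¹ ≡ 49 (mod 71), so λ ≡ 5.
  x = λ² - 65 - 23 = 25 - 88 ≡ 8; y = λ·(65 - 8) - 11 ≡ 61. → (8, 61)
double: tangent at (8, 61): λ = (3·8² + 53)/(2·61) ≡ 32/51. 51⁻¹ ≡ 39 (mod 71), so λ ≡ 32·39 ≡ 41.
  x = λ² - 8 - 8 = 1681 - 16 ≡ 32; y = λ·(8 - 32) - 61 ≡ 20. → (32, 20)
add P: (32, 20) + (23, 14). λ = (14 - 20)/(23 - 32) ≡ 65/62 mod 71. 62⁻¹ ≡ 63 (mod 71) since 62·63 = 3906 ≡ 1, so λ ≡ 48.
  x = λ² - 32 - 23 = 2304 - 55 ≡ 48; y = λ·(32 - 48) - 20 ≡ 64. → (48, 64)

(48, 64)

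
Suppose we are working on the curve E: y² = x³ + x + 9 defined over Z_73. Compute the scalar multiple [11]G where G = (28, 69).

Double-and-add on 11 = (1011)₂. Start with G = (28, 69) for the leading 1-bit.
double: tangent at (28, 69): λ = (3·28² + 1)/(2·69) ≡ 17/65. 65⁻¹ ≡ 9 (mod 73) since 65·9 = 585 ≡ 1, so λ ≡ 17·9 ≡ 7.
  x = λ² - 28 - 28 = 49 - 56 ≡ 66; y = λ·(28 - 66) - 69 ≡ 30. → (66, 30)
double: tangent at (66, 30): λ = (3·66² + 1)/(2·30) ≡ 2/60. 60⁻¹ ≡ 28 (mod 73), so λ ≡ 2·28 ≡ 56.
  x = λ² - 66 - 66 = 3136 - 132 ≡ 11; y = λ·(66 - 11) - 30 ≡ 57. → (11, 57)
add G: (11, 57) + (28, 69). λ = (69 - 57)/(28 - 11) ≡ 12/17 mod 73. 17⁻¹ ≡ 43 (mod 73) since 17·43 = 731 ≡ 1, so λ ≡ 5.
  x = λ² - 11 - 28 = 25 - 39 ≡ 59; y = λ·(11 - 59) - 57 ≡ 68. → (59, 68)
double: tangent at (59, 68): λ = (3·59² + 1)/(2·68) ≡ 5/63. 63⁻¹ ≡ 51 (mod 73) since 63·51 = 3213 ≡ 1, so λ ≡ 5·51 ≡ 36.
  x = λ² - 59 - 59 = 1296 - 118 ≡ 10; y = λ·(59 - 10) - 68 ≡ 17. → (10, 17)
add G: (10, 17) + (28, 69). λ = (69 - 17)/(28 - 10) ≡ 52/18 mod 73. 18⁻¹ ≡ 69 (mod 73), so λ ≡ 11.
  x = λ² - 10 - 28 = 121 - 38 ≡ 10; y = λ·(10 - 10) - 17 ≡ 56. → (10, 56)

(10, 56)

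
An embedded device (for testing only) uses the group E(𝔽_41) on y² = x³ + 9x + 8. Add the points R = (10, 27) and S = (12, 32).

(15, 22)

(10, 27) + (12, 32). λ = (32 - 27)/(12 - 10) ≡ 5/2 mod 41. 2⁻¹ ≡ 21 (mod 41) since 2·21 = 42 ≡ 1, so λ ≡ 23.
  x = λ² - 10 - 12 = 529 - 22 ≡ 15; y = λ·(10 - 15) - 27 ≡ 22. → (15, 22)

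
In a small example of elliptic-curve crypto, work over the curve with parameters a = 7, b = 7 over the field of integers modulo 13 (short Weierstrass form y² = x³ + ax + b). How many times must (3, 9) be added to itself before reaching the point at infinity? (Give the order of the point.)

11

2P: tangent at (3, 9): λ = (3·3² + 7)/(2·9) ≡ 8/5. 5⁻¹ ≡ 8 (mod 13), so λ ≡ 8·8 ≡ 12.
  x = λ² - 3 - 3 = 144 - 6 ≡ 8; y = λ·(3 - 8) - 9 ≡ 9. → (8, 9)
3P: (8, 9) + (3, 9). λ = (9 - 9)/(3 - 8) ≡ 0/8 mod 13. 8⁻¹ ≡ 5 (mod 13), so λ ≡ 0.
  x = λ² - 8 - 3 = 0 - 11 ≡ 2; y = λ·(8 - 2) - 9 ≡ 4. → (2, 4)
4P: (2, 4) + (3, 9). λ = (9 - 4)/(3 - 2) ≡ 5/1 mod 13. 1⁻¹ ≡ 1 (mod 13) since 1·1 = 1 ≡ 1, so λ ≡ 5.
  x = λ² - 2 - 3 = 25 - 5 ≡ 7; y = λ·(2 - 7) - 4 ≡ 10. → (7, 10)
5P: (7, 10) + (3, 9). λ = (9 - 10)/(3 - 7) ≡ 12/9 mod 13. 9⁻¹ ≡ 3 (mod 13), so λ ≡ 10.
  x = λ² - 7 - 3 = 100 - 10 ≡ 12; y = λ·(7 - 12) - 10 ≡ 5. → (12, 5)
6P: (12, 5) + (3, 9). λ = (9 - 5)/(3 - 12) ≡ 4/4 mod 13. 4⁻¹ ≡ 10 (mod 13), so λ ≡ 1.
  x = λ² - 12 - 3 = 1 - 15 ≡ 12; y = λ·(12 - 12) - 5 ≡ 8. → (12, 8)
7P: (12, 8) + (3, 9). λ = (9 - 8)/(3 - 12) ≡ 1/4 mod 13. 4⁻¹ ≡ 10 (mod 13), so λ ≡ 10.
  x = λ² - 12 - 3 = 100 - 15 ≡ 7; y = λ·(12 - 7) - 8 ≡ 3. → (7, 3)
8P: (7, 3) + (3, 9). λ = (9 - 3)/(3 - 7) ≡ 6/9 mod 13. 9⁻¹ ≡ 3 (mod 13) since 9·3 = 27 ≡ 1, so λ ≡ 5.
  x = λ² - 7 - 3 = 25 - 10 ≡ 2; y = λ·(7 - 2) - 3 ≡ 9. → (2, 9)
9P: (2, 9) + (3, 9). λ = (9 - 9)/(3 - 2) ≡ 0/1 mod 13. 1⁻¹ ≡ 1 (mod 13) since 1·1 = 1 ≡ 1, so λ ≡ 0.
  x = λ² - 2 - 3 = 0 - 5 ≡ 8; y = λ·(2 - 8) - 9 ≡ 4. → (8, 4)
10P: (8, 4) + (3, 9). λ = (9 - 4)/(3 - 8) ≡ 5/8 mod 13. 8⁻¹ ≡ 5 (mod 13), so λ ≡ 12.
  x = λ² - 8 - 3 = 144 - 11 ≡ 3; y = λ·(8 - 3) - 4 ≡ 4. → (3, 4)
11P: (3, 4) + (3, 9): same x and y₁ ≡ -y₂, so the sum is the point at infinity.
11P = the point at infinity, so the order is 11.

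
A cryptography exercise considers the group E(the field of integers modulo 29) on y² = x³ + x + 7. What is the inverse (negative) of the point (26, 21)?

-(26, 21) = (26, -21 mod 29) = (26, 8).

(26, 8)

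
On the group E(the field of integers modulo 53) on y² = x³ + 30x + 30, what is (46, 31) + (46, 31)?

tangent at (46, 31): λ = (3·46² + 30)/(2·31) ≡ 18/9. 9⁻¹ ≡ 6 (mod 53), so λ ≡ 18·6 ≡ 2.
  x = λ² - 46 - 46 = 4 - 92 ≡ 18; y = λ·(46 - 18) - 31 ≡ 25. → (18, 25)

(18, 25)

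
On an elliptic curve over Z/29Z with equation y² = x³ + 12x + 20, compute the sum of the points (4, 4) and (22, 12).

(4, 4) + (22, 12). λ = (12 - 4)/(22 - 4) ≡ 8/18 mod 29. 18⁻¹ ≡ 21 (mod 29) since 18·21 = 378 ≡ 1, so λ ≡ 23.
  x = λ² - 4 - 22 = 529 - 26 ≡ 10; y = λ·(4 - 10) - 4 ≡ 3. → (10, 3)

(10, 3)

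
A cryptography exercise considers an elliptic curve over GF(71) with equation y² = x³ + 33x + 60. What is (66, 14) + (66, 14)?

(64, 14)

tangent at (66, 14): λ = (3·66² + 33)/(2·14) ≡ 37/28. 28⁻¹ ≡ 33 (mod 71), so λ ≡ 37·33 ≡ 14.
  x = λ² - 66 - 66 = 196 - 132 ≡ 64; y = λ·(66 - 64) - 14 ≡ 14. → (64, 14)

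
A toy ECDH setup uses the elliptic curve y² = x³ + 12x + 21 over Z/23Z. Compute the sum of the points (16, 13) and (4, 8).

(16, 13) + (4, 8). λ = (8 - 13)/(4 - 16) ≡ 18/11 mod 23. 11⁻¹ ≡ 21 (mod 23), so λ ≡ 10.
  x = λ² - 16 - 4 = 100 - 20 ≡ 11; y = λ·(16 - 11) - 13 ≡ 14. → (11, 14)

(11, 14)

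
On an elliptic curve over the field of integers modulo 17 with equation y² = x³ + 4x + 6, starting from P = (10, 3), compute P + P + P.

Repeated addition: build up to 3P.
2P: tangent at (10, 3): λ = (3·10² + 4)/(2·3) ≡ 15/6. 6⁻¹ ≡ 3 (mod 17), so λ ≡ 15·3 ≡ 11.
  x = λ² - 10 - 10 = 121 - 20 ≡ 16; y = λ·(10 - 16) - 3 ≡ 16. → (16, 16)
3P: (16, 16) + (10, 3). λ = (3 - 16)/(10 - 16) ≡ 4/11 mod 17. 11⁻¹ ≡ 14 (mod 17), so λ ≡ 5.
  x = λ² - 16 - 10 = 25 - 26 ≡ 16; y = λ·(16 - 16) - 16 ≡ 1. → (16, 1)

(16, 1)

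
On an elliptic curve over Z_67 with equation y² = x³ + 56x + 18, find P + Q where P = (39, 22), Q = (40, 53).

(39, 22) + (40, 53). λ = (53 - 22)/(40 - 39) ≡ 31/1 mod 67. 1⁻¹ ≡ 1 (mod 67) since 1·1 = 1 ≡ 1, so λ ≡ 31.
  x = λ² - 39 - 40 = 961 - 79 ≡ 11; y = λ·(39 - 11) - 22 ≡ 42. → (11, 42)

(11, 42)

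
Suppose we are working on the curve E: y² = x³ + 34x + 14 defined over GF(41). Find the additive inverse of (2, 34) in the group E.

-(2, 34) = (2, -34 mod 41) = (2, 7).

(2, 7)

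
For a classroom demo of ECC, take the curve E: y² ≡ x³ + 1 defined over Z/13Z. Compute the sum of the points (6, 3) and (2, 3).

(5, 10)

(6, 3) + (2, 3). λ = (3 - 3)/(2 - 6) ≡ 0/9 mod 13. 9⁻¹ ≡ 3 (mod 13), so λ ≡ 0.
  x = λ² - 6 - 2 = 0 - 8 ≡ 5; y = λ·(6 - 5) - 3 ≡ 10. → (5, 10)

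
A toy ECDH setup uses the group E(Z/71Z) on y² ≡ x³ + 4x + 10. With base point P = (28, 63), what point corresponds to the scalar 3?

(11, 6)

Repeated addition: build up to 3P.
2P: tangent at (28, 63): λ = (3·28² + 4)/(2·63) ≡ 13/55. 55⁻¹ ≡ 31 (mod 71) since 55·31 = 1705 ≡ 1, so λ ≡ 13·31 ≡ 48.
  x = λ² - 28 - 28 = 2304 - 56 ≡ 47; y = λ·(28 - 47) - 63 ≡ 19. → (47, 19)
3P: (47, 19) + (28, 63). λ = (63 - 19)/(28 - 47) ≡ 44/52 mod 71. 52⁻¹ ≡ 56 (mod 71), so λ ≡ 50.
  x = λ² - 47 - 28 = 2500 - 75 ≡ 11; y = λ·(47 - 11) - 19 ≡ 6. → (11, 6)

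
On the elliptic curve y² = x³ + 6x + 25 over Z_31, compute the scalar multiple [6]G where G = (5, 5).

(7, 21)

Double-and-add on 6 = (110)₂. Start with G = (5, 5) for the leading 1-bit.
double: tangent at (5, 5): λ = (3·5² + 6)/(2·5) ≡ 19/10. 10⁻¹ ≡ 28 (mod 31) since 10·28 = 280 ≡ 1, so λ ≡ 19·28 ≡ 5.
  x = λ² - 5 - 5 = 25 - 10 ≡ 15; y = λ·(5 - 15) - 5 ≡ 7. → (15, 7)
add G: (15, 7) + (5, 5). λ = (5 - 7)/(5 - 15) ≡ 29/21 mod 31. 21⁻¹ ≡ 3 (mod 31), so λ ≡ 25.
  x = λ² - 15 - 5 = 625 - 20 ≡ 16; y = λ·(15 - 16) - 7 ≡ 30. → (16, 30)
double: tangent at (16, 30): λ = (3·16² + 6)/(2·30) ≡ 30/29. 29⁻¹ ≡ 15 (mod 31), so λ ≡ 30·15 ≡ 16.
  x = λ² - 16 - 16 = 256 - 32 ≡ 7; y = λ·(16 - 7) - 30 ≡ 21. → (7, 21)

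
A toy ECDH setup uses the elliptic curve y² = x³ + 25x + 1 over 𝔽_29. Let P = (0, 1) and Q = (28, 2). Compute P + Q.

(0, 1) + (28, 2). λ = (2 - 1)/(28 - 0) ≡ 1/28 mod 29. 28⁻¹ ≡ 28 (mod 29), so λ ≡ 28.
  x = λ² - 0 - 28 = 784 - 28 ≡ 2; y = λ·(0 - 2) - 1 ≡ 1. → (2, 1)

(2, 1)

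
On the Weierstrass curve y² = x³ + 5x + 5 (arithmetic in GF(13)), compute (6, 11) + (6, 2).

O

The two points share x = 6 and their y-coordinates satisfy 11 + 2 ≡ 0 (mod 13), so they are inverses. Their sum is O.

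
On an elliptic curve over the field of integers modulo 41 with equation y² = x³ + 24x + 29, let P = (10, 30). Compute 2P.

(19, 28)

tangent at (10, 30): λ = (3·10² + 24)/(2·30) ≡ 37/19. 19⁻¹ ≡ 13 (mod 41), so λ ≡ 37·13 ≡ 30.
  x = λ² - 10 - 10 = 900 - 20 ≡ 19; y = λ·(10 - 19) - 30 ≡ 28. → (19, 28)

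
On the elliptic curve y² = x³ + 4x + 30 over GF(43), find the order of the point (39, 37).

8

2P: tangent at (39, 37): λ = (3·39² + 4)/(2·37) ≡ 9/31. 31⁻¹ ≡ 25 (mod 43), so λ ≡ 9·25 ≡ 10.
  x = λ² - 39 - 39 = 100 - 78 ≡ 22; y = λ·(39 - 22) - 37 ≡ 4. → (22, 4)
3P: (22, 4) + (39, 37). λ = (37 - 4)/(39 - 22) ≡ 33/17 mod 43. 17⁻¹ ≡ 38 (mod 43), so λ ≡ 7.
  x = λ² - 22 - 39 = 49 - 61 ≡ 31; y = λ·(22 - 31) - 4 ≡ 19. → (31, 19)
4P: (31, 19) + (39, 37). λ = (37 - 19)/(39 - 31) ≡ 18/8 mod 43. 8⁻¹ ≡ 27 (mod 43), so λ ≡ 13.
  x = λ² - 31 - 39 = 169 - 70 ≡ 13; y = λ·(31 - 13) - 19 ≡ 0. → (13, 0)
5P: (13, 0) + (39, 37). λ = (37 - 0)/(39 - 13) ≡ 37/26 mod 43. 26⁻¹ ≡ 5 (mod 43), so λ ≡ 13.
  x = λ² - 13 - 39 = 169 - 52 ≡ 31; y = λ·(13 - 31) - 0 ≡ 24. → (31, 24)
6P: (31, 24) + (39, 37). λ = (37 - 24)/(39 - 31) ≡ 13/8 mod 43. 8⁻¹ ≡ 27 (mod 43), so λ ≡ 7.
  x = λ² - 31 - 39 = 49 - 70 ≡ 22; y = λ·(31 - 22) - 24 ≡ 39. → (22, 39)
7P: (22, 39) + (39, 37). λ = (37 - 39)/(39 - 22) ≡ 41/17 mod 43. 17⁻¹ ≡ 38 (mod 43) since 17·38 = 646 ≡ 1, so λ ≡ 10.
  x = λ² - 22 - 39 = 100 - 61 ≡ 39; y = λ·(22 - 39) - 39 ≡ 6. → (39, 6)
8P: (39, 6) + (39, 37): same x and y₁ ≡ -y₂, so the sum is ∞.
8P = ∞, so the order is 8.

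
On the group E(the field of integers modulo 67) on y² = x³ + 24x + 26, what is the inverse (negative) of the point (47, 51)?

(47, 16)

-(47, 51) = (47, -51 mod 67) = (47, 16).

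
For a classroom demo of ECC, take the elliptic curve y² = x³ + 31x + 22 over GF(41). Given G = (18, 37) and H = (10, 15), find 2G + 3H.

(37, 11)

First 2G:
Repeated addition: build up to 2G.
2G: tangent at (18, 37): λ = (3·18² + 31)/(2·37) ≡ 19/33. 33⁻¹ ≡ 5 (mod 41) since 33·5 = 165 ≡ 1, so λ ≡ 19·5 ≡ 13.
  x = λ² - 18 - 18 = 169 - 36 ≡ 10; y = λ·(18 - 10) - 37 ≡ 26. → (10, 26)
2G = (10, 26).
Next 3H:
Repeated addition: build up to 3H.
2H: tangent at (10, 15): λ = (3·10² + 31)/(2·15) ≡ 3/30. 30⁻¹ ≡ 26 (mod 41) since 30·26 = 780 ≡ 1, so λ ≡ 3·26 ≡ 37.
  x = λ² - 10 - 10 = 1369 - 20 ≡ 37; y = λ·(10 - 37) - 15 ≡ 11. → (37, 11)
3H: (37, 11) + (10, 15). λ = (15 - 11)/(10 - 37) ≡ 4/14 mod 41. 14⁻¹ ≡ 3 (mod 41) since 14·3 = 42 ≡ 1, so λ ≡ 12.
  x = λ² - 37 - 10 = 144 - 47 ≡ 15; y = λ·(37 - 15) - 11 ≡ 7. → (15, 7)
3H = (15, 7).
Finally 2G + 3H:
(10, 26) + (15, 7). λ = (7 - 26)/(15 - 10) ≡ 22/5 mod 41. 5⁻¹ ≡ 33 (mod 41) since 5·33 = 165 ≡ 1, so λ ≡ 29.
  x = λ² - 10 - 15 = 841 - 25 ≡ 37; y = λ·(10 - 37) - 26 ≡ 11. → (37, 11)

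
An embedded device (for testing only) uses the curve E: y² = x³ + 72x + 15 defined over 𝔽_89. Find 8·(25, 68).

Write G = (25, 68).
Double-and-add on 8 = (1000)₂. Start with G = (25, 68) for the leading 1-bit.
double: tangent at (25, 68): λ = (3·25² + 72)/(2·68) ≡ 78/47. 47⁻¹ ≡ 36 (mod 89), so λ ≡ 78·36 ≡ 49.
  x = λ² - 25 - 25 = 2401 - 50 ≡ 37; y = λ·(25 - 37) - 68 ≡ 56. → (37, 56)
double: tangent at (37, 56): λ = (3·37² + 72)/(2·56) ≡ 85/23. 23⁻¹ ≡ 31 (mod 89), so λ ≡ 85·31 ≡ 54.
  x = λ² - 37 - 37 = 2916 - 74 ≡ 83; y = λ·(37 - 83) - 56 ≡ 41. → (83, 41)
double: tangent at (83, 41): λ = (3·83² + 72)/(2·41) ≡ 2/82. 82⁻¹ ≡ 38 (mod 89), so λ ≡ 2·38 ≡ 76.
  x = λ² - 83 - 83 = 5776 - 166 ≡ 3; y = λ·(83 - 3) - 41 ≡ 76. → (3, 76)

(3, 76)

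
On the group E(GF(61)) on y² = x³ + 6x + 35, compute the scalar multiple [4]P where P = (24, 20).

(28, 16)

Double-and-add on 4 = (100)₂. Start with P = (24, 20) for the leading 1-bit.
double: tangent at (24, 20): λ = (3·24² + 6)/(2·20) ≡ 26/40. 40⁻¹ ≡ 29 (mod 61) since 40·29 = 1160 ≡ 1, so λ ≡ 26·29 ≡ 22.
  x = λ² - 24 - 24 = 484 - 48 ≡ 9; y = λ·(24 - 9) - 20 ≡ 5. → (9, 5)
double: tangent at (9, 5): λ = (3·9² + 6)/(2·5) ≡ 5/10. 10⁻¹ ≡ 55 (mod 61) since 10·55 = 550 ≡ 1, so λ ≡ 5·55 ≡ 31.
  x = λ² - 9 - 9 = 961 - 18 ≡ 28; y = λ·(9 - 28) - 5 ≡ 16. → (28, 16)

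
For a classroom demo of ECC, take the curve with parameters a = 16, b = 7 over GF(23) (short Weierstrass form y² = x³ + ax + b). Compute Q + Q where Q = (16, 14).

tangent at (16, 14): λ = (3·16² + 16)/(2·14) ≡ 2/5. 5⁻¹ ≡ 14 (mod 23), so λ ≡ 2·14 ≡ 5.
  x = λ² - 16 - 16 = 25 - 32 ≡ 16; y = λ·(16 - 16) - 14 ≡ 9. → (16, 9)

(16, 9)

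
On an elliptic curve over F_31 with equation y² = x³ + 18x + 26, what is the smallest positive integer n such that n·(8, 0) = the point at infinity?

2

2P: (8, 0) + (8, 0): same x and y₁ ≡ -y₂, so the sum is the point at infinity.
2P = the point at infinity, so the order is 2.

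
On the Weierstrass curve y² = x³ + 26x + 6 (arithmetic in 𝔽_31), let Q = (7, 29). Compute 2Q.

tangent at (7, 29): λ = (3·7² + 26)/(2·29) ≡ 18/27. 27⁻¹ ≡ 23 (mod 31), so λ ≡ 18·23 ≡ 11.
  x = λ² - 7 - 7 = 121 - 14 ≡ 14; y = λ·(7 - 14) - 29 ≡ 18. → (14, 18)

(14, 18)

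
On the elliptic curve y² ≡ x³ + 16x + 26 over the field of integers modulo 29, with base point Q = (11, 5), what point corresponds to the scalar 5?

Repeated addition: build up to 5Q.
2Q: tangent at (11, 5): λ = (3·11² + 16)/(2·5) ≡ 2/10. 10⁻¹ ≡ 3 (mod 29), so λ ≡ 2·3 ≡ 6.
  x = λ² - 11 - 11 = 36 - 22 ≡ 14; y = λ·(11 - 14) - 5 ≡ 6. → (14, 6)
3Q: (14, 6) + (11, 5). λ = (5 - 6)/(11 - 14) ≡ 28/26 mod 29. 26⁻¹ ≡ 19 (mod 29), so λ ≡ 10.
  x = λ² - 14 - 11 = 100 - 25 ≡ 17; y = λ·(14 - 17) - 6 ≡ 22. → (17, 22)
4Q: (17, 22) + (11, 5). λ = (5 - 22)/(11 - 17) ≡ 12/23 mod 29. 23⁻¹ ≡ 24 (mod 29), so λ ≡ 27.
  x = λ² - 17 - 11 = 729 - 28 ≡ 5; y = λ·(17 - 5) - 22 ≡ 12. → (5, 12)
5Q: (5, 12) + (11, 5). λ = (5 - 12)/(11 - 5) ≡ 22/6 mod 29. 6⁻¹ ≡ 5 (mod 29), so λ ≡ 23.
  x = λ² - 5 - 11 = 529 - 16 ≡ 20; y = λ·(5 - 20) - 12 ≡ 20. → (20, 20)

(20, 20)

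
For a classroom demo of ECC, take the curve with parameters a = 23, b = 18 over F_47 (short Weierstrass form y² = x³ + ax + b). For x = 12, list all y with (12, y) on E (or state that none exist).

x³ + 23x + 18 = 2022 ≡ 1 (mod 47).
Square roots of 1 mod 47: 1 and 46 (since 1² = 1 ≡ 1).

1, 46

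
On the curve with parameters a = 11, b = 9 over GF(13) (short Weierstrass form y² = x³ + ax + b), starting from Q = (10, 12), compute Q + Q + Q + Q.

(3, 2)

Repeated addition: build up to 4Q.
2Q: tangent at (10, 12): λ = (3·10² + 11)/(2·12) ≡ 12/11. 11⁻¹ ≡ 6 (mod 13) since 11·6 = 66 ≡ 1, so λ ≡ 12·6 ≡ 7.
  x = λ² - 10 - 10 = 49 - 20 ≡ 3; y = λ·(10 - 3) - 12 ≡ 11. → (3, 11)
3Q: (3, 11) + (10, 12). λ = (12 - 11)/(10 - 3) ≡ 1/7 mod 13. 7⁻¹ ≡ 2 (mod 13), so λ ≡ 2.
  x = λ² - 3 - 10 = 4 - 13 ≡ 4; y = λ·(3 - 4) - 11 ≡ 0. → (4, 0)
4Q: (4, 0) + (10, 12). λ = (12 - 0)/(10 - 4) ≡ 12/6 mod 13. 6⁻¹ ≡ 11 (mod 13), so λ ≡ 2.
  x = λ² - 4 - 10 = 4 - 14 ≡ 3; y = λ·(4 - 3) - 0 ≡ 2. → (3, 2)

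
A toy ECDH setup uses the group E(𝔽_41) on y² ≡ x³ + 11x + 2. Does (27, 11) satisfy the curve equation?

no

y² = 11² ≡ 39; x³ + 11x + 2 = 19982 ≡ 15 (mod 41). 39 ≠ 15.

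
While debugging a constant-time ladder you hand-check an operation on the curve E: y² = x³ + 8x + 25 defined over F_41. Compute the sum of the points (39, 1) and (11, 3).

(39, 1) + (11, 3). λ = (3 - 1)/(11 - 39) ≡ 2/13 mod 41. 13⁻¹ ≡ 19 (mod 41) since 13·19 = 247 ≡ 1, so λ ≡ 38.
  x = λ² - 39 - 11 = 1444 - 50 ≡ 0; y = λ·(39 - 0) - 1 ≡ 5. → (0, 5)

(0, 5)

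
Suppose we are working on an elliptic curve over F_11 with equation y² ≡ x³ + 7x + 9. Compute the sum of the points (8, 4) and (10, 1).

(9, 3)

(8, 4) + (10, 1). λ = (1 - 4)/(10 - 8) ≡ 8/2 mod 11. 2⁻¹ ≡ 6 (mod 11), so λ ≡ 4.
  x = λ² - 8 - 10 = 16 - 18 ≡ 9; y = λ·(8 - 9) - 4 ≡ 3. → (9, 3)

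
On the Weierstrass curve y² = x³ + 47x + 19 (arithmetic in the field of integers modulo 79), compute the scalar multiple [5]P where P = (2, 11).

(12, 39)

Repeated addition: build up to 5P.
2P: tangent at (2, 11): λ = (3·2² + 47)/(2·11) ≡ 59/22. 22⁻¹ ≡ 18 (mod 79), so λ ≡ 59·18 ≡ 35.
  x = λ² - 2 - 2 = 1225 - 4 ≡ 36; y = λ·(2 - 36) - 11 ≡ 63. → (36, 63)
3P: (36, 63) + (2, 11). λ = (11 - 63)/(2 - 36) ≡ 27/45 mod 79. 45⁻¹ ≡ 72 (mod 79), so λ ≡ 48.
  x = λ² - 36 - 2 = 2304 - 38 ≡ 54; y = λ·(36 - 54) - 63 ≡ 21. → (54, 21)
4P: (54, 21) + (2, 11). λ = (11 - 21)/(2 - 54) ≡ 69/27 mod 79. 27⁻¹ ≡ 41 (mod 79) since 27·41 = 1107 ≡ 1, so λ ≡ 64.
  x = λ² - 54 - 2 = 4096 - 56 ≡ 11; y = λ·(54 - 11) - 21 ≡ 45. → (11, 45)
5P: (11, 45) + (2, 11). λ = (11 - 45)/(2 - 11) ≡ 45/70 mod 79. 70⁻¹ ≡ 35 (mod 79), so λ ≡ 74.
  x = λ² - 11 - 2 = 5476 - 13 ≡ 12; y = λ·(11 - 12) - 45 ≡ 39. → (12, 39)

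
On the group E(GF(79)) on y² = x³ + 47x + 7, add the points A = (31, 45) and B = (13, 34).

(60, 47)

(31, 45) + (13, 34). λ = (34 - 45)/(13 - 31) ≡ 68/61 mod 79. 61⁻¹ ≡ 57 (mod 79), so λ ≡ 5.
  x = λ² - 31 - 13 = 25 - 44 ≡ 60; y = λ·(31 - 60) - 45 ≡ 47. → (60, 47)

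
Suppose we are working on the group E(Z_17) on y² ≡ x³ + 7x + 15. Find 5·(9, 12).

(7, 4)

Write Q = (9, 12).
Double-and-add on 5 = (101)₂. Start with Q = (9, 12) for the leading 1-bit.
double: tangent at (9, 12): λ = (3·9² + 7)/(2·12) ≡ 12/7. 7⁻¹ ≡ 5 (mod 17) since 7·5 = 35 ≡ 1, so λ ≡ 12·5 ≡ 9.
  x = λ² - 9 - 9 = 81 - 18 ≡ 12; y = λ·(9 - 12) - 12 ≡ 12. → (12, 12)
double: tangent at (12, 12): λ = (3·12² + 7)/(2·12) ≡ 14/7. 7⁻¹ ≡ 5 (mod 17), so λ ≡ 14·5 ≡ 2.
  x = λ² - 12 - 12 = 4 - 24 ≡ 14; y = λ·(12 - 14) - 12 ≡ 1. → (14, 1)
add Q: (14, 1) + (9, 12). λ = (12 - 1)/(9 - 14) ≡ 11/12 mod 17. 12⁻¹ ≡ 10 (mod 17), so λ ≡ 8.
  x = λ² - 14 - 9 = 64 - 23 ≡ 7; y = λ·(14 - 7) - 1 ≡ 4. → (7, 4)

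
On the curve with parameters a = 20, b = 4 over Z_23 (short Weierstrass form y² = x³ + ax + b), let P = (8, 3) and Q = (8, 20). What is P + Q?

O

The two points share x = 8 and their y-coordinates satisfy 3 + 20 ≡ 0 (mod 23), so they are inverses. Their sum is ∞.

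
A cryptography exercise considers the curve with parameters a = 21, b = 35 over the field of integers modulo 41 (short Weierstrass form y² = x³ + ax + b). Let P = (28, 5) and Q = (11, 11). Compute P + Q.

(20, 38)

(28, 5) + (11, 11). λ = (11 - 5)/(11 - 28) ≡ 6/24 mod 41. 24⁻¹ ≡ 12 (mod 41) since 24·12 = 288 ≡ 1, so λ ≡ 31.
  x = λ² - 28 - 11 = 961 - 39 ≡ 20; y = λ·(28 - 20) - 5 ≡ 38. → (20, 38)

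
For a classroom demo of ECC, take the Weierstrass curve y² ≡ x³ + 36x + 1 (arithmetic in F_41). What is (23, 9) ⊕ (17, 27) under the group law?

(23, 9) + (17, 27). λ = (27 - 9)/(17 - 23) ≡ 18/35 mod 41. 35⁻¹ ≡ 34 (mod 41) since 35·34 = 1190 ≡ 1, so λ ≡ 38.
  x = λ² - 23 - 17 = 1444 - 40 ≡ 10; y = λ·(23 - 10) - 9 ≡ 34. → (10, 34)

(10, 34)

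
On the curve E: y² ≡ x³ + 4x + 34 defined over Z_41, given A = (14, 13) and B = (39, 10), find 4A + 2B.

First 4A:
Double-and-add on 4 = (100)₂. Start with A = (14, 13) for the leading 1-bit.
double: tangent at (14, 13): λ = (3·14² + 4)/(2·13) ≡ 18/26. 26⁻¹ ≡ 30 (mod 41), so λ ≡ 18·30 ≡ 7.
  x = λ² - 14 - 14 = 49 - 28 ≡ 21; y = λ·(14 - 21) - 13 ≡ 20. → (21, 20)
double: tangent at (21, 20): λ = (3·21² + 4)/(2·20) ≡ 15/40. 40⁻¹ ≡ 40 (mod 41) since 40·40 = 1600 ≡ 1, so λ ≡ 15·40 ≡ 26.
  x = λ² - 21 - 21 = 676 - 42 ≡ 19; y = λ·(21 - 19) - 20 ≡ 32. → (19, 32)
4A = (19, 32).
Next 2B:
Repeated addition: build up to 2B.
2B: tangent at (39, 10): λ = (3·39² + 4)/(2·10) ≡ 16/20. 20⁻¹ ≡ 39 (mod 41), so λ ≡ 16·39 ≡ 9.
  x = λ² - 39 - 39 = 81 - 78 ≡ 3; y = λ·(39 - 3) - 10 ≡ 27. → (3, 27)
2B = (3, 27).
Finally 4A + 2B:
(19, 32) + (3, 27). λ = (27 - 32)/(3 - 19) ≡ 36/25 mod 41. 25⁻¹ ≡ 23 (mod 41), so λ ≡ 8.
  x = λ² - 19 - 3 = 64 - 22 ≡ 1; y = λ·(19 - 1) - 32 ≡ 30. → (1, 30)

(1, 30)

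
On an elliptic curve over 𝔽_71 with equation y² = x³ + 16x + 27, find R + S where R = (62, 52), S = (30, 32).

(62, 52) + (30, 32). λ = (32 - 52)/(30 - 62) ≡ 51/39 mod 71. 39⁻¹ ≡ 51 (mod 71) since 39·51 = 1989 ≡ 1, so λ ≡ 45.
  x = λ² - 62 - 30 = 2025 - 92 ≡ 16; y = λ·(62 - 16) - 52 ≡ 30. → (16, 30)

(16, 30)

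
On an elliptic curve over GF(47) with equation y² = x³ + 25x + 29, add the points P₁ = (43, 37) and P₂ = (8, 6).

(3, 32)

(43, 37) + (8, 6). λ = (6 - 37)/(8 - 43) ≡ 16/12 mod 47. 12⁻¹ ≡ 4 (mod 47), so λ ≡ 17.
  x = λ² - 43 - 8 = 289 - 51 ≡ 3; y = λ·(43 - 3) - 37 ≡ 32. → (3, 32)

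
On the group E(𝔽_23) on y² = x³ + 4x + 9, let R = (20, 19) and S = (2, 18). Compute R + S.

(20, 19) + (2, 18). λ = (18 - 19)/(2 - 20) ≡ 22/5 mod 23. 5⁻¹ ≡ 14 (mod 23), so λ ≡ 9.
  x = λ² - 20 - 2 = 81 - 22 ≡ 13; y = λ·(20 - 13) - 19 ≡ 21. → (13, 21)

(13, 21)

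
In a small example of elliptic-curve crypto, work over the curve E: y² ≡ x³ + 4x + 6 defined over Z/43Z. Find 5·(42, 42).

Write P = (42, 42).
Double-and-add on 5 = (101)₂. Start with P = (42, 42) for the leading 1-bit.
double: tangent at (42, 42): λ = (3·42² + 4)/(2·42) ≡ 7/41. 41⁻¹ ≡ 21 (mod 43), so λ ≡ 7·21 ≡ 18.
  x = λ² - 42 - 42 = 324 - 84 ≡ 25; y = λ·(42 - 25) - 42 ≡ 6. → (25, 6)
double: tangent at (25, 6): λ = (3·25² + 4)/(2·6) ≡ 30/12. 12⁻¹ ≡ 18 (mod 43) since 12·18 = 216 ≡ 1, so λ ≡ 30·18 ≡ 24.
  x = λ² - 25 - 25 = 576 - 50 ≡ 10; y = λ·(25 - 10) - 6 ≡ 10. → (10, 10)
add P: (10, 10) + (42, 42). λ = (42 - 10)/(42 - 10) ≡ 32/32 mod 43. 32⁻¹ ≡ 39 (mod 43), so λ ≡ 1.
  x = λ² - 10 - 42 = 1 - 52 ≡ 35; y = λ·(10 - 35) - 10 ≡ 8. → (35, 8)

(35, 8)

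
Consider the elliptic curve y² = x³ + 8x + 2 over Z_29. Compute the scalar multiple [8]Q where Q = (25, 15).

Double-and-add on 8 = (1000)₂. Start with Q = (25, 15) for the leading 1-bit.
double: tangent at (25, 15): λ = (3·25² + 8)/(2·15) ≡ 27/1. 1⁻¹ ≡ 1 (mod 29), so λ ≡ 27·1 ≡ 27.
  x = λ² - 25 - 25 = 729 - 50 ≡ 12; y = λ·(25 - 12) - 15 ≡ 17. → (12, 17)
double: tangent at (12, 17): λ = (3·12² + 8)/(2·17) ≡ 5/5. 5⁻¹ ≡ 6 (mod 29), so λ ≡ 5·6 ≡ 1.
  x = λ² - 12 - 12 = 1 - 24 ≡ 6; y = λ·(12 - 6) - 17 ≡ 18. → (6, 18)
double: tangent at (6, 18): λ = (3·6² + 8)/(2·18) ≡ 0/7. 7⁻¹ ≡ 25 (mod 29) since 7·25 = 175 ≡ 1, so λ ≡ 0·25 ≡ 0.
  x = λ² - 6 - 6 = 0 - 12 ≡ 17; y = λ·(6 - 17) - 18 ≡ 11. → (17, 11)

(17, 11)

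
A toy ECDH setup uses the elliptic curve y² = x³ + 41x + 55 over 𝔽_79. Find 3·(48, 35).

(21, 12)

Write P = (48, 35).
Repeated addition: build up to 3P.
2P: tangent at (48, 35): λ = (3·48² + 41)/(2·35) ≡ 1/70. 70⁻¹ ≡ 35 (mod 79) since 70·35 = 2450 ≡ 1, so λ ≡ 1·35 ≡ 35.
  x = λ² - 48 - 48 = 1225 - 96 ≡ 23; y = λ·(48 - 23) - 35 ≡ 50. → (23, 50)
3P: (23, 50) + (48, 35). λ = (35 - 50)/(48 - 23) ≡ 64/25 mod 79. 25⁻¹ ≡ 19 (mod 79), so λ ≡ 31.
  x = λ² - 23 - 48 = 961 - 71 ≡ 21; y = λ·(23 - 21) - 50 ≡ 12. → (21, 12)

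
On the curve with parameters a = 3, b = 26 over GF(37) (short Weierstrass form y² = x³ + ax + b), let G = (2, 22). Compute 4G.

Repeated addition: build up to 4G.
2G: tangent at (2, 22): λ = (3·2² + 3)/(2·22) ≡ 15/7. 7⁻¹ ≡ 16 (mod 37) since 7·16 = 112 ≡ 1, so λ ≡ 15·16 ≡ 18.
  x = λ² - 2 - 2 = 324 - 4 ≡ 24; y = λ·(2 - 24) - 22 ≡ 26. → (24, 26)
3G: (24, 26) + (2, 22). λ = (22 - 26)/(2 - 24) ≡ 33/15 mod 37. 15⁻¹ ≡ 5 (mod 37), so λ ≡ 17.
  x = λ² - 24 - 2 = 289 - 26 ≡ 4; y = λ·(24 - 4) - 26 ≡ 18. → (4, 18)
4G: (4, 18) + (2, 22). λ = (22 - 18)/(2 - 4) ≡ 4/35 mod 37. 35⁻¹ ≡ 18 (mod 37), so λ ≡ 35.
  x = λ² - 4 - 2 = 1225 - 6 ≡ 35; y = λ·(4 - 35) - 18 ≡ 7. → (35, 7)

(35, 7)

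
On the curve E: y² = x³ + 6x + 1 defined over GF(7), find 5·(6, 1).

Write G = (6, 1).
Double-and-add on 5 = (101)₂. Start with G = (6, 1) for the leading 1-bit.
double: tangent at (6, 1): λ = (3·6² + 6)/(2·1) ≡ 2/2. 2⁻¹ ≡ 4 (mod 7), so λ ≡ 2·4 ≡ 1.
  x = λ² - 6 - 6 = 1 - 12 ≡ 3; y = λ·(6 - 3) - 1 ≡ 2. → (3, 2)
double: tangent at (3, 2): λ = (3·3² + 6)/(2·2) ≡ 5/4. 4⁻¹ ≡ 2 (mod 7), so λ ≡ 5·2 ≡ 3.
  x = λ² - 3 - 3 = 9 - 6 ≡ 3; y = λ·(3 - 3) - 2 ≡ 5. → (3, 5)
add G: (3, 5) + (6, 1). λ = (1 - 5)/(6 - 3) ≡ 3/3 mod 7. 3⁻¹ ≡ 5 (mod 7) since 3·5 = 15 ≡ 1, so λ ≡ 1.
  x = λ² - 3 - 6 = 1 - 9 ≡ 6; y = λ·(3 - 6) - 5 ≡ 6. → (6, 6)

(6, 6)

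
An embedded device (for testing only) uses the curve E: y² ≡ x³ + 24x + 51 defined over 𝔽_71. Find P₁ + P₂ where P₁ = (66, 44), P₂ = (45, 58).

(66, 44) + (45, 58). λ = (58 - 44)/(45 - 66) ≡ 14/50 mod 71. 50⁻¹ ≡ 27 (mod 71) since 50·27 = 1350 ≡ 1, so λ ≡ 23.
  x = λ² - 66 - 45 = 529 - 111 ≡ 63; y = λ·(66 - 63) - 44 ≡ 25. → (63, 25)

(63, 25)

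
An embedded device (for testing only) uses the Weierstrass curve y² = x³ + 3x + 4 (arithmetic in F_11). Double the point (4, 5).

tangent at (4, 5): λ = (3·4² + 3)/(2·5) ≡ 7/10. 10⁻¹ ≡ 10 (mod 11), so λ ≡ 7·10 ≡ 4.
  x = λ² - 4 - 4 = 16 - 8 ≡ 8; y = λ·(4 - 8) - 5 ≡ 1. → (8, 1)

(8, 1)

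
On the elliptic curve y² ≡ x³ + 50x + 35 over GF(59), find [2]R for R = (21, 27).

(6, 43)

tangent at (21, 27): λ = (3·21² + 50)/(2·27) ≡ 16/54. 54⁻¹ ≡ 47 (mod 59) since 54·47 = 2538 ≡ 1, so λ ≡ 16·47 ≡ 44.
  x = λ² - 21 - 21 = 1936 - 42 ≡ 6; y = λ·(21 - 6) - 27 ≡ 43. → (6, 43)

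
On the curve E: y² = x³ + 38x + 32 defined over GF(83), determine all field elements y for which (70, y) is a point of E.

none

x³ + 38x + 32 = 345692 ≡ 80 (mod 83).
80 is a non-residue mod 83; no y exists.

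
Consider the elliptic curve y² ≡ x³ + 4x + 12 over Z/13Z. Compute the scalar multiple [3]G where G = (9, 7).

Repeated addition: build up to 3G.
2G: tangent at (9, 7): λ = (3·9² + 4)/(2·7) ≡ 0/1. 1⁻¹ ≡ 1 (mod 13), so λ ≡ 0·1 ≡ 0.
  x = λ² - 9 - 9 = 0 - 18 ≡ 8; y = λ·(9 - 8) - 7 ≡ 6. → (8, 6)
3G: (8, 6) + (9, 7). λ = (7 - 6)/(9 - 8) ≡ 1/1 mod 13. 1⁻¹ ≡ 1 (mod 13) since 1·1 = 1 ≡ 1, so λ ≡ 1.
  x = λ² - 8 - 9 = 1 - 17 ≡ 10; y = λ·(8 - 10) - 6 ≡ 5. → (10, 5)

(10, 5)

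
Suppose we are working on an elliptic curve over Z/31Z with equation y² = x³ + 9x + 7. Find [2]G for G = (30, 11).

(21, 8)

tangent at (30, 11): λ = (3·30² + 9)/(2·11) ≡ 12/22. 22⁻¹ ≡ 24 (mod 31), so λ ≡ 12·24 ≡ 9.
  x = λ² - 30 - 30 = 81 - 60 ≡ 21; y = λ·(30 - 21) - 11 ≡ 8. → (21, 8)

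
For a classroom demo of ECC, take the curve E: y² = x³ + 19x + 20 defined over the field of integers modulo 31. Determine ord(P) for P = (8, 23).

9

2P: tangent at (8, 23): λ = (3·8² + 19)/(2·23) ≡ 25/15. 15⁻¹ ≡ 29 (mod 31) since 15·29 = 435 ≡ 1, so λ ≡ 25·29 ≡ 12.
  x = λ² - 8 - 8 = 144 - 16 ≡ 4; y = λ·(8 - 4) - 23 ≡ 25. → (4, 25)
3P: (4, 25) + (8, 23). λ = (23 - 25)/(8 - 4) ≡ 29/4 mod 31. 4⁻¹ ≡ 8 (mod 31), so λ ≡ 15.
  x = λ² - 4 - 8 = 225 - 12 ≡ 27; y = λ·(4 - 27) - 25 ≡ 2. → (27, 2)
4P: (27, 2) + (8, 23). λ = (23 - 2)/(8 - 27) ≡ 21/12 mod 31. 12⁻¹ ≡ 13 (mod 31), so λ ≡ 25.
  x = λ² - 27 - 8 = 625 - 35 ≡ 1; y = λ·(27 - 1) - 2 ≡ 28. → (1, 28)
5P: (1, 28) + (8, 23). λ = (23 - 28)/(8 - 1) ≡ 26/7 mod 31. 7⁻¹ ≡ 9 (mod 31), so λ ≡ 17.
  x = λ² - 1 - 8 = 289 - 9 ≡ 1; y = λ·(1 - 1) - 28 ≡ 3. → (1, 3)
6P: (1, 3) + (8, 23). λ = (23 - 3)/(8 - 1) ≡ 20/7 mod 31. 7⁻¹ ≡ 9 (mod 31), so λ ≡ 25.
  x = λ² - 1 - 8 = 625 - 9 ≡ 27; y = λ·(1 - 27) - 3 ≡ 29. → (27, 29)
7P: (27, 29) + (8, 23). λ = (23 - 29)/(8 - 27) ≡ 25/12 mod 31. 12⁻¹ ≡ 13 (mod 31) since 12·13 = 156 ≡ 1, so λ ≡ 15.
  x = λ² - 27 - 8 = 225 - 35 ≡ 4; y = λ·(27 - 4) - 29 ≡ 6. → (4, 6)
8P: (4, 6) + (8, 23). λ = (23 - 6)/(8 - 4) ≡ 17/4 mod 31. 4⁻¹ ≡ 8 (mod 31), so λ ≡ 12.
  x = λ² - 4 - 8 = 144 - 12 ≡ 8; y = λ·(4 - 8) - 6 ≡ 8. → (8, 8)
9P: (8, 8) + (8, 23): same x and y₁ ≡ -y₂, so the sum is the point at infinity.
9P = the point at infinity, so the order is 9.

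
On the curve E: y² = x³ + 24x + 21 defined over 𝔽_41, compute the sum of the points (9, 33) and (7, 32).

(9, 33) + (7, 32). λ = (32 - 33)/(7 - 9) ≡ 40/39 mod 41. 39⁻¹ ≡ 20 (mod 41), so λ ≡ 21.
  x = λ² - 9 - 7 = 441 - 16 ≡ 15; y = λ·(9 - 15) - 33 ≡ 5. → (15, 5)

(15, 5)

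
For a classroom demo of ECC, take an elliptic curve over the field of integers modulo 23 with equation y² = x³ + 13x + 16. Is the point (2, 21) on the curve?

yes

y² = 21² ≡ 4; x³ + 13x + 16 = 50 ≡ 4 (mod 23). 4 = 4.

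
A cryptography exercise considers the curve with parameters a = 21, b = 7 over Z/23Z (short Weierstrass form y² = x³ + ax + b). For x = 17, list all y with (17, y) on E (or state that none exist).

x³ + 21x + 7 = 5277 ≡ 10 (mod 23).
10 is a non-residue mod 23; no y exists.

none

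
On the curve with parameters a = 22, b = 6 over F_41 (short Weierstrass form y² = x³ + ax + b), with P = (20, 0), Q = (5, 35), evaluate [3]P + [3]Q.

(34, 1)

First 3P:
Repeated addition: build up to 3P.
2P: (20, 0) + (20, 0): same x and y₁ ≡ -y₂, so the sum is ∞.
3P: ∞ + (20, 0) = (20, 0) (identity).
3P = (20, 0).
Next 3Q:
Repeated addition: build up to 3Q.
2Q: tangent at (5, 35): λ = (3·5² + 22)/(2·35) ≡ 15/29. 29⁻¹ ≡ 17 (mod 41) since 29·17 = 493 ≡ 1, so λ ≡ 15·17 ≡ 9.
  x = λ² - 5 - 5 = 81 - 10 ≡ 30; y = λ·(5 - 30) - 35 ≡ 27. → (30, 27)
3Q: (30, 27) + (5, 35). λ = (35 - 27)/(5 - 30) ≡ 8/16 mod 41. 16⁻¹ ≡ 18 (mod 41) since 16·18 = 288 ≡ 1, so λ ≡ 21.
  x = λ² - 30 - 5 = 441 - 35 ≡ 37; y = λ·(30 - 37) - 27 ≡ 31. → (37, 31)
3Q = (37, 31).
Finally 3P + 3Q:
(20, 0) + (37, 31). λ = (31 - 0)/(37 - 20) ≡ 31/17 mod 41. 17⁻¹ ≡ 29 (mod 41), so λ ≡ 38.
  x = λ² - 20 - 37 = 1444 - 57 ≡ 34; y = λ·(20 - 34) - 0 ≡ 1. → (34, 1)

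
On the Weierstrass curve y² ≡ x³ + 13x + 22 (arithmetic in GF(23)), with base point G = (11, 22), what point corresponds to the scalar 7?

(15, 2)

Repeated addition: build up to 7G.
2G: tangent at (11, 22): λ = (3·11² + 13)/(2·22) ≡ 8/21. 21⁻¹ ≡ 11 (mod 23) since 21·11 = 231 ≡ 1, so λ ≡ 8·11 ≡ 19.
  x = λ² - 11 - 11 = 361 - 22 ≡ 17; y = λ·(11 - 17) - 22 ≡ 2. → (17, 2)
3G: (17, 2) + (11, 22). λ = (22 - 2)/(11 - 17) ≡ 20/17 mod 23. 17⁻¹ ≡ 19 (mod 23) since 17·19 = 323 ≡ 1, so λ ≡ 12.
  x = λ² - 17 - 11 = 144 - 28 ≡ 1; y = λ·(17 - 1) - 2 ≡ 6. → (1, 6)
4G: (1, 6) + (11, 22). λ = (22 - 6)/(11 - 1) ≡ 16/10 mod 23. 10⁻¹ ≡ 7 (mod 23) since 10·7 = 70 ≡ 1, so λ ≡ 20.
  x = λ² - 1 - 11 = 400 - 12 ≡ 20; y = λ·(1 - 20) - 6 ≡ 5. → (20, 5)
5G: (20, 5) + (11, 22). λ = (22 - 5)/(11 - 20) ≡ 17/14 mod 23. 14⁻¹ ≡ 5 (mod 23), so λ ≡ 16.
  x = λ² - 20 - 11 = 256 - 31 ≡ 18; y = λ·(20 - 18) - 5 ≡ 4. → (18, 4)
6G: (18, 4) + (11, 22). λ = (22 - 4)/(11 - 18) ≡ 18/16 mod 23. 16⁻¹ ≡ 13 (mod 23), so λ ≡ 4.
  x = λ² - 18 - 11 = 16 - 29 ≡ 10; y = λ·(18 - 10) - 4 ≡ 5. → (10, 5)
7G: (10, 5) + (11, 22). λ = (22 - 5)/(11 - 10) ≡ 17/1 mod 23. 1⁻¹ ≡ 1 (mod 23), so λ ≡ 17.
  x = λ² - 10 - 11 = 289 - 21 ≡ 15; y = λ·(10 - 15) - 5 ≡ 2. → (15, 2)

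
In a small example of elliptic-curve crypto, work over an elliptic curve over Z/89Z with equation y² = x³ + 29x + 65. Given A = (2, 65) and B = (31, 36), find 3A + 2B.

(77, 6)

First 3A:
Repeated addition: build up to 3A.
2A: tangent at (2, 65): λ = (3·2² + 29)/(2·65) ≡ 41/41. 41⁻¹ ≡ 76 (mod 89), so λ ≡ 41·76 ≡ 1.
  x = λ² - 2 - 2 = 1 - 4 ≡ 86; y = λ·(2 - 86) - 65 ≡ 29. → (86, 29)
3A: (86, 29) + (2, 65). λ = (65 - 29)/(2 - 86) ≡ 36/5 mod 89. 5⁻¹ ≡ 18 (mod 89), so λ ≡ 25.
  x = λ² - 86 - 2 = 625 - 88 ≡ 3; y = λ·(86 - 3) - 29 ≡ 88. → (3, 88)
3A = (3, 88).
Next 2B:
Repeated addition: build up to 2B.
2B: tangent at (31, 36): λ = (3·31² + 29)/(2·36) ≡ 64/72. 72⁻¹ ≡ 68 (mod 89), so λ ≡ 64·68 ≡ 80.
  x = λ² - 31 - 31 = 6400 - 62 ≡ 19; y = λ·(31 - 19) - 36 ≡ 34. → (19, 34)
2B = (19, 34).
Finally 3A + 2B:
(3, 88) + (19, 34). λ = (34 - 88)/(19 - 3) ≡ 35/16 mod 89. 16⁻¹ ≡ 39 (mod 89) since 16·39 = 624 ≡ 1, so λ ≡ 30.
  x = λ² - 3 - 19 = 900 - 22 ≡ 77; y = λ·(3 - 77) - 88 ≡ 6. → (77, 6)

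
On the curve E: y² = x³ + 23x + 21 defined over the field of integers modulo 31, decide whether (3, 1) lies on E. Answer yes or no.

no

y² = 1² ≡ 1; x³ + 23x + 21 = 117 ≡ 24 (mod 31). 1 ≠ 24.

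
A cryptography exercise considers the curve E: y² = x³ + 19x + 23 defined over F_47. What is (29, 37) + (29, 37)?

(21, 46)

tangent at (29, 37): λ = (3·29² + 19)/(2·37) ≡ 4/27. 27⁻¹ ≡ 7 (mod 47), so λ ≡ 4·7 ≡ 28.
  x = λ² - 29 - 29 = 784 - 58 ≡ 21; y = λ·(29 - 21) - 37 ≡ 46. → (21, 46)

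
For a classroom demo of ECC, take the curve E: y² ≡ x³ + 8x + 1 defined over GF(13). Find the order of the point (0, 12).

4

2P: tangent at (0, 12): λ = (3·0² + 8)/(2·12) ≡ 8/11. 11⁻¹ ≡ 6 (mod 13) since 11·6 = 66 ≡ 1, so λ ≡ 8·6 ≡ 9.
  x = λ² - 0 - 0 = 81 - 0 ≡ 3; y = λ·(0 - 3) - 12 ≡ 0. → (3, 0)
3P: (3, 0) + (0, 12). λ = (12 - 0)/(0 - 3) ≡ 12/10 mod 13. 10⁻¹ ≡ 4 (mod 13) since 10·4 = 40 ≡ 1, so λ ≡ 9.
  x = λ² - 3 - 0 = 81 - 3 ≡ 0; y = λ·(3 - 0) - 0 ≡ 1. → (0, 1)
4P: (0, 1) + (0, 12): same x and y₁ ≡ -y₂, so the sum is O.
4P = O, so the order is 4.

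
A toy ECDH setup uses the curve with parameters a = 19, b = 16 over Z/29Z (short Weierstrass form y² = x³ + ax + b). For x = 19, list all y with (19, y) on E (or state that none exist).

none

x³ + 19x + 16 = 7236 ≡ 15 (mod 29).
15 is a non-residue mod 29; no y exists.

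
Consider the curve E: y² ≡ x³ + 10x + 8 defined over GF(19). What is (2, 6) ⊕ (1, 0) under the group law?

(2, 6) + (1, 0). λ = (0 - 6)/(1 - 2) ≡ 13/18 mod 19. 18⁻¹ ≡ 18 (mod 19) since 18·18 = 324 ≡ 1, so λ ≡ 6.
  x = λ² - 2 - 1 = 36 - 3 ≡ 14; y = λ·(2 - 14) - 6 ≡ 17. → (14, 17)

(14, 17)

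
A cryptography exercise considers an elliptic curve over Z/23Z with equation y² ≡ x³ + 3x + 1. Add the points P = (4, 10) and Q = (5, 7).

(0, 1)

(4, 10) + (5, 7). λ = (7 - 10)/(5 - 4) ≡ 20/1 mod 23. 1⁻¹ ≡ 1 (mod 23), so λ ≡ 20.
  x = λ² - 4 - 5 = 400 - 9 ≡ 0; y = λ·(4 - 0) - 10 ≡ 1. → (0, 1)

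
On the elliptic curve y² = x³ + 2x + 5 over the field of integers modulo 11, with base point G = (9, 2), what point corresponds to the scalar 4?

(9, 9)

Repeated addition: build up to 4G.
2G: tangent at (9, 2): λ = (3·9² + 2)/(2·2) ≡ 3/4. 4⁻¹ ≡ 3 (mod 11), so λ ≡ 3·3 ≡ 9.
  x = λ² - 9 - 9 = 81 - 18 ≡ 8; y = λ·(9 - 8) - 2 ≡ 7. → (8, 7)
3G: (8, 7) + (9, 2). λ = (2 - 7)/(9 - 8) ≡ 6/1 mod 11. 1⁻¹ ≡ 1 (mod 11) since 1·1 = 1 ≡ 1, so λ ≡ 6.
  x = λ² - 8 - 9 = 36 - 17 ≡ 8; y = λ·(8 - 8) - 7 ≡ 4. → (8, 4)
4G: (8, 4) + (9, 2). λ = (2 - 4)/(9 - 8) ≡ 9/1 mod 11. 1⁻¹ ≡ 1 (mod 11), so λ ≡ 9.
  x = λ² - 8 - 9 = 81 - 17 ≡ 9; y = λ·(8 - 9) - 4 ≡ 9. → (9, 9)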